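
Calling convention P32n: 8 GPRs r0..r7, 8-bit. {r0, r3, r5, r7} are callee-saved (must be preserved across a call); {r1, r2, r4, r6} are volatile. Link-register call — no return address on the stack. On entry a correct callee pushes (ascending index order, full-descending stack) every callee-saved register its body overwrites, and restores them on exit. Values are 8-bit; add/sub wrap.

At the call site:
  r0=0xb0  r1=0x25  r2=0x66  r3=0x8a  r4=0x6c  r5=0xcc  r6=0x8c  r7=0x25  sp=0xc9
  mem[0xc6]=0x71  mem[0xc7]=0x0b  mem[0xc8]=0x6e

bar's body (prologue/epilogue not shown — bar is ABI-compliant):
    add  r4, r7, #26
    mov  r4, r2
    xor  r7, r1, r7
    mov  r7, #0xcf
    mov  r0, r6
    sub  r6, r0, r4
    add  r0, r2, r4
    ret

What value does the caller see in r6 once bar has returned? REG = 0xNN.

REG = 0x26

prologue: push r0 -> mem[0xc8]=0xb0, sp=0xc8
prologue: push r7 -> mem[0xc7]=0x25, sp=0xc7
body[0] add  r4, r7, #26 -> r4=0x3f
body[1] mov  r4, r2 -> r4=0x66
body[2] xor  r7, r1, r7 -> r7=0x00
body[3] mov  r7, #0xcf -> r7=0xcf
body[4] mov  r0, r6 -> r0=0x8c
body[5] sub  r6, r0, r4 -> r6=0x26
body[6] add  r0, r2, r4 -> r0=0xcc
epilogue: pop r7=0x25, sp=0xc8
epilogue: pop r0=0xb0, sp=0xc9
r6 is caller-saved -> body value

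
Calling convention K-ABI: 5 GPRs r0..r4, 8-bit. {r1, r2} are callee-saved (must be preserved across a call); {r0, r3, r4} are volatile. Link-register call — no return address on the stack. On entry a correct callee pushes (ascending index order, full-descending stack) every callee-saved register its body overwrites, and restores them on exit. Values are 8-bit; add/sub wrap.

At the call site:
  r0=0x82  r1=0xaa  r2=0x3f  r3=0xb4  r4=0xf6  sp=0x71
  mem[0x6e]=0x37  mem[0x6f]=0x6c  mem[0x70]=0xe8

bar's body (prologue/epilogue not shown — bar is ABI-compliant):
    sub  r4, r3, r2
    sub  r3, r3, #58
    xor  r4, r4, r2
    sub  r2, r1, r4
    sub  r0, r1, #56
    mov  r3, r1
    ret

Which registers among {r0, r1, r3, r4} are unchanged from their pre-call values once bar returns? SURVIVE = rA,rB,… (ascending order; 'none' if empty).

SURVIVE = r1

prologue: push r2 → mem[0x70]=0x3f, sp=0x70
body[0] sub  r4, r3, r2 → r4=0x75
body[1] sub  r3, r3, #58 → r3=0x7a
body[2] xor  r4, r4, r2 → r4=0x4a
body[3] sub  r2, r1, r4 → r2=0x60
body[4] sub  r0, r1, #56 → r0=0x72
body[5] mov  r3, r1 → r3=0xaa
epilogue: pop r2=0x3f, sp=0x71
r0: caller-saved, written=True
r1: callee-saved, written=False
r3: caller-saved, written=True
r4: caller-saved, written=True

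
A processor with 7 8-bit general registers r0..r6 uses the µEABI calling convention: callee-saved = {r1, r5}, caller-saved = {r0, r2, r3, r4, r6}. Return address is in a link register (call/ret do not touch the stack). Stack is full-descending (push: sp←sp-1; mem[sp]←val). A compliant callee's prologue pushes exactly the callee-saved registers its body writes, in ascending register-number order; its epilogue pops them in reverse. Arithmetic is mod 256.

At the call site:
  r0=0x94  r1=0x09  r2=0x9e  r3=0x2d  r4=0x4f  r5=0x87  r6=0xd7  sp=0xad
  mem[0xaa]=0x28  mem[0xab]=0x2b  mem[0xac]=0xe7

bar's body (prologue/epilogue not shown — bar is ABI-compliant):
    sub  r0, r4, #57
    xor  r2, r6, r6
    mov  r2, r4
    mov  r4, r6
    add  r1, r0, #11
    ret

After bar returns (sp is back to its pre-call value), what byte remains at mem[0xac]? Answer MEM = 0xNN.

MEM = 0x09

prologue: push r1 -> mem[0xac]=0x09, sp=0xac
body[0] sub  r0, r4, #57 -> r0=0x16
body[1] xor  r2, r6, r6 -> r2=0x00
body[2] mov  r2, r4 -> r2=0x4f
body[3] mov  r4, r6 -> r4=0xd7
body[4] add  r1, r0, #11 -> r1=0x21
epilogue: pop r1=0x09, sp=0xad
prologue pushed ['r1'] at ['0xac']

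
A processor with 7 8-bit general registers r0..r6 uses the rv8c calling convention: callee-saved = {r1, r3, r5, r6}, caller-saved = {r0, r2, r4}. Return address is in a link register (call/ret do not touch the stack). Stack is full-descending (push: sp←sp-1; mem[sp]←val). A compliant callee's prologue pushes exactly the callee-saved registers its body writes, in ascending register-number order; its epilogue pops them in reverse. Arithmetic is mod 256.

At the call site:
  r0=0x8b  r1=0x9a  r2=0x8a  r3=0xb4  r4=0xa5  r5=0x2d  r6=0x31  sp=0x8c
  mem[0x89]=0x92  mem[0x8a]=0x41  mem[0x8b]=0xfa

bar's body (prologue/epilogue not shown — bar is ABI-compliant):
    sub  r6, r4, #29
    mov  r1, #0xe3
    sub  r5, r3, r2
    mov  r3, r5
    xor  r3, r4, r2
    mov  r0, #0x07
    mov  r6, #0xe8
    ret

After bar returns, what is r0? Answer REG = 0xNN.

REG = 0x07

prologue: push r1 -> mem[0x8b]=0x9a, sp=0x8b
prologue: push r3 -> mem[0x8a]=0xb4, sp=0x8a
prologue: push r5 -> mem[0x89]=0x2d, sp=0x89
prologue: push r6 -> mem[0x88]=0x31, sp=0x88
body[0] sub  r6, r4, #29 -> r6=0x88
body[1] mov  r1, #0xe3 -> r1=0xe3
body[2] sub  r5, r3, r2 -> r5=0x2a
body[3] mov  r3, r5 -> r3=0x2a
body[4] xor  r3, r4, r2 -> r3=0x2f
body[5] mov  r0, #0x07 -> r0=0x07
body[6] mov  r6, #0xe8 -> r6=0xe8
epilogue: pop r6=0x31, sp=0x89
epilogue: pop r5=0x2d, sp=0x8a
epilogue: pop r3=0xb4, sp=0x8b
epilogue: pop r1=0x9a, sp=0x8c
r0 is caller-saved -> body value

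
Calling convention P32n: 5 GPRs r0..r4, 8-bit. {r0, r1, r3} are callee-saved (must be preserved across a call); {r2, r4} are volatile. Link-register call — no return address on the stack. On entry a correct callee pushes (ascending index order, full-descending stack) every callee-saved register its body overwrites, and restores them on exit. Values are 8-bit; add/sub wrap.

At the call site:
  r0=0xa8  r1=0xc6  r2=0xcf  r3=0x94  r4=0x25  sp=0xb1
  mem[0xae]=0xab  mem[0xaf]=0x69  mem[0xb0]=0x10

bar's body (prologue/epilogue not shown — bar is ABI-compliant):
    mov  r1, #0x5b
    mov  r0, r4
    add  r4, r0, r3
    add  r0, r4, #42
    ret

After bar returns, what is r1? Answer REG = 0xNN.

prologue: push r0 -> mem[0xb0]=0xa8, sp=0xb0
prologue: push r1 -> mem[0xaf]=0xc6, sp=0xaf
body[0] mov  r1, #0x5b -> r1=0x5b
body[1] mov  r0, r4 -> r0=0x25
body[2] add  r4, r0, r3 -> r4=0xb9
body[3] add  r0, r4, #42 -> r0=0xe3
epilogue: pop r1=0xc6, sp=0xb0
epilogue: pop r0=0xa8, sp=0xb1
r1 is callee-saved -> restored

REG = 0xc6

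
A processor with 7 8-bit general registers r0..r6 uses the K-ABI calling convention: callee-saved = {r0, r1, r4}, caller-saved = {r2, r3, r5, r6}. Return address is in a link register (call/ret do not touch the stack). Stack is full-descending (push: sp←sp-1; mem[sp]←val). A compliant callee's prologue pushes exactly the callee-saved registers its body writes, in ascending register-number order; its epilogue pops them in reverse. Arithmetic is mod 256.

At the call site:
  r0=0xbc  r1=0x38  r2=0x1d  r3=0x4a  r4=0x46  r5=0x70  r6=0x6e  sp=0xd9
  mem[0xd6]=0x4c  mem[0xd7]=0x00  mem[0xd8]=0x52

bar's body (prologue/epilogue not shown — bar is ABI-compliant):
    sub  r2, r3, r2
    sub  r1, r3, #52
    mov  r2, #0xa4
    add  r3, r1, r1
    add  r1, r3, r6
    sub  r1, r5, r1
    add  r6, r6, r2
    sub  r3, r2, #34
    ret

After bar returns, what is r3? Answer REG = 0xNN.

REG = 0x82

prologue: push r1 -> mem[0xd8]=0x38, sp=0xd8
body[0] sub  r2, r3, r2 -> r2=0x2d
body[1] sub  r1, r3, #52 -> r1=0x16
body[2] mov  r2, #0xa4 -> r2=0xa4
body[3] add  r3, r1, r1 -> r3=0x2c
body[4] add  r1, r3, r6 -> r1=0x9a
body[5] sub  r1, r5, r1 -> r1=0xd6
body[6] add  r6, r6, r2 -> r6=0x12
body[7] sub  r3, r2, #34 -> r3=0x82
epilogue: pop r1=0x38, sp=0xd9
r3 is caller-saved -> body value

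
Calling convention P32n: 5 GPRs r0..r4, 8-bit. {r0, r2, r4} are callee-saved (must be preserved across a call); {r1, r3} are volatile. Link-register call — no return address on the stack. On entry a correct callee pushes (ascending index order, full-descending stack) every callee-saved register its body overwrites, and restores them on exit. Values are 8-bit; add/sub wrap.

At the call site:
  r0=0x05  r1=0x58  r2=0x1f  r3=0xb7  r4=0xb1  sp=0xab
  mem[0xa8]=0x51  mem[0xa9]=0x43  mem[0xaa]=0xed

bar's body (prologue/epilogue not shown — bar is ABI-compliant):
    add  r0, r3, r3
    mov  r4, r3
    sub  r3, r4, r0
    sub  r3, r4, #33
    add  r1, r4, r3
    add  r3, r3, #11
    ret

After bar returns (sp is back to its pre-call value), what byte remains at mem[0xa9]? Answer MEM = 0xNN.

MEM = 0xb1

prologue: push r0 -> mem[0xaa]=0x05, sp=0xaa
prologue: push r4 -> mem[0xa9]=0xb1, sp=0xa9
body[0] add  r0, r3, r3 -> r0=0x6e
body[1] mov  r4, r3 -> r4=0xb7
body[2] sub  r3, r4, r0 -> r3=0x49
body[3] sub  r3, r4, #33 -> r3=0x96
body[4] add  r1, r4, r3 -> r1=0x4d
body[5] add  r3, r3, #11 -> r3=0xa1
epilogue: pop r4=0xb1, sp=0xaa
epilogue: pop r0=0x05, sp=0xab
prologue pushed ['r0', 'r4'] at ['0xaa', '0xa9']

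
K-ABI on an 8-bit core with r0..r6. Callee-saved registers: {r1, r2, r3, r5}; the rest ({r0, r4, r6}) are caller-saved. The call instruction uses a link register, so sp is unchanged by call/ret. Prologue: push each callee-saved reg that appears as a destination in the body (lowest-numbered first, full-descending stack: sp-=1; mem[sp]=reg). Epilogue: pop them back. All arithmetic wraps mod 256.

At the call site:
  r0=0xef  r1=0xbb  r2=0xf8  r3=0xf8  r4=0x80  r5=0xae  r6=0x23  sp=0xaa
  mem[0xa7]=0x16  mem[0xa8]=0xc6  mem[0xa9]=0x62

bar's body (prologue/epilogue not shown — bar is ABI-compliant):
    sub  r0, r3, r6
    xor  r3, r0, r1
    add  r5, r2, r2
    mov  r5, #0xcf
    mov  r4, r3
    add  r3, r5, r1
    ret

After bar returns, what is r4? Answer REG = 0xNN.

prologue: push r3 -> mem[0xa9]=0xf8, sp=0xa9
prologue: push r5 -> mem[0xa8]=0xae, sp=0xa8
body[0] sub  r0, r3, r6 -> r0=0xd5
body[1] xor  r3, r0, r1 -> r3=0x6e
body[2] add  r5, r2, r2 -> r5=0xf0
body[3] mov  r5, #0xcf -> r5=0xcf
body[4] mov  r4, r3 -> r4=0x6e
body[5] add  r3, r5, r1 -> r3=0x8a
epilogue: pop r5=0xae, sp=0xa9
epilogue: pop r3=0xf8, sp=0xaa
r4 is caller-saved -> body value

REG = 0x6e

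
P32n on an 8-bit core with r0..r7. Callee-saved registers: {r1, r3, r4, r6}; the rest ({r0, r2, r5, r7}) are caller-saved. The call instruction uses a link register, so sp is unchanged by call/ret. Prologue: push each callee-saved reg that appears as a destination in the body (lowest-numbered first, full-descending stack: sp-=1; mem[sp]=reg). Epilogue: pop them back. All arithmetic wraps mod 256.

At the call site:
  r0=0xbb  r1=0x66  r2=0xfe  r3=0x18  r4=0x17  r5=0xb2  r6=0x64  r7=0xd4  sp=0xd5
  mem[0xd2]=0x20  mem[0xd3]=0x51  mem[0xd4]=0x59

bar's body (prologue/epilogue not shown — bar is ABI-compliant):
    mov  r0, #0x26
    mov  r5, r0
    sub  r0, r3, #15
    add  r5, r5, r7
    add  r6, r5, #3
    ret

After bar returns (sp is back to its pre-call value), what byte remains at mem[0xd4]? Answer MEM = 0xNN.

prologue: push r6 -> mem[0xd4]=0x64, sp=0xd4
body[0] mov  r0, #0x26 -> r0=0x26
body[1] mov  r5, r0 -> r5=0x26
body[2] sub  r0, r3, #15 -> r0=0x09
body[3] add  r5, r5, r7 -> r5=0xfa
body[4] add  r6, r5, #3 -> r6=0xfd
epilogue: pop r6=0x64, sp=0xd5
prologue pushed ['r6'] at ['0xd4']

MEM = 0x64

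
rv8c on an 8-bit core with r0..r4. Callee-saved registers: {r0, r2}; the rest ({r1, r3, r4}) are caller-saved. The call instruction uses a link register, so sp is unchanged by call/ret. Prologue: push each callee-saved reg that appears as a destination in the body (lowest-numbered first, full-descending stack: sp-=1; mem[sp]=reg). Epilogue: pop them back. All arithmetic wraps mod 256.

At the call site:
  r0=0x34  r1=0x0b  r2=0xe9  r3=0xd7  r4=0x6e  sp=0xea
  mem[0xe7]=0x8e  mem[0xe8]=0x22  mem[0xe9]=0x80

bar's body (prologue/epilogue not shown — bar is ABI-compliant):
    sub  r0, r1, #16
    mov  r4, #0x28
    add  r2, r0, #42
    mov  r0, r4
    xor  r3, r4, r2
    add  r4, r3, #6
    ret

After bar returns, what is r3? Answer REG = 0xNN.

REG = 0x0d

prologue: push r0 → mem[0xe9]=0x34, sp=0xe9
prologue: push r2 → mem[0xe8]=0xe9, sp=0xe8
body[0] sub  r0, r1, #16 → r0=0xfb
body[1] mov  r4, #0x28 → r4=0x28
body[2] add  r2, r0, #42 → r2=0x25
body[3] mov  r0, r4 → r0=0x28
body[4] xor  r3, r4, r2 → r3=0x0d
body[5] add  r4, r3, #6 → r4=0x13
epilogue: pop r2=0xe9, sp=0xe9
epilogue: pop r0=0x34, sp=0xea
r3 is caller-saved → body value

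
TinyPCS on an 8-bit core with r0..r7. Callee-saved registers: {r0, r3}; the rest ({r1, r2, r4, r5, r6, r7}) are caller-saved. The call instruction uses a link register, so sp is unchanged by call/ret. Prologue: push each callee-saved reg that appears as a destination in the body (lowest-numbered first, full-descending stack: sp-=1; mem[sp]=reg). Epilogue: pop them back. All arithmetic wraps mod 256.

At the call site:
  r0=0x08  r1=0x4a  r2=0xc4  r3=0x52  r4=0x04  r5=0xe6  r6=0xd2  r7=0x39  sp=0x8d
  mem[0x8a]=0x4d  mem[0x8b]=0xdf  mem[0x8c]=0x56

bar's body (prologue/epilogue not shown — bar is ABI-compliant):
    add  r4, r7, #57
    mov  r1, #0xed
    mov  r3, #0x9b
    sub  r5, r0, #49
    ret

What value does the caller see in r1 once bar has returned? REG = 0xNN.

prologue: push r3 -> mem[0x8c]=0x52, sp=0x8c
body[0] add  r4, r7, #57 -> r4=0x72
body[1] mov  r1, #0xed -> r1=0xed
body[2] mov  r3, #0x9b -> r3=0x9b
body[3] sub  r5, r0, #49 -> r5=0xd7
epilogue: pop r3=0x52, sp=0x8d
r1 is caller-saved -> body value

REG = 0xed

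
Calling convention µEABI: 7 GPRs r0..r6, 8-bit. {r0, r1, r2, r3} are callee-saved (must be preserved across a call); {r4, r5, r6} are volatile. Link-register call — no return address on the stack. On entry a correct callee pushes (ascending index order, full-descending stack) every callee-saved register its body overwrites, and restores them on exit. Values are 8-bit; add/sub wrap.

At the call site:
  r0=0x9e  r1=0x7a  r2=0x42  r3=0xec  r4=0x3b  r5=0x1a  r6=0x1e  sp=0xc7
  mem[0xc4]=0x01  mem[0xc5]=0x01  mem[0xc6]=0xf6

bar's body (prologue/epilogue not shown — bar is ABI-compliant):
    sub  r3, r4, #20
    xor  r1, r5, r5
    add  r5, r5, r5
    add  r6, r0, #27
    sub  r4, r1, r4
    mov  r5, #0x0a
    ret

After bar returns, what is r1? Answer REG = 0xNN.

prologue: push r1 → mem[0xc6]=0x7a, sp=0xc6
prologue: push r3 → mem[0xc5]=0xec, sp=0xc5
body[0] sub  r3, r4, #20 → r3=0x27
body[1] xor  r1, r5, r5 → r1=0x00
body[2] add  r5, r5, r5 → r5=0x34
body[3] add  r6, r0, #27 → r6=0xb9
body[4] sub  r4, r1, r4 → r4=0xc5
body[5] mov  r5, #0x0a → r5=0x0a
epilogue: pop r3=0xec, sp=0xc6
epilogue: pop r1=0x7a, sp=0xc7
r1 is callee-saved → restored

REG = 0x7a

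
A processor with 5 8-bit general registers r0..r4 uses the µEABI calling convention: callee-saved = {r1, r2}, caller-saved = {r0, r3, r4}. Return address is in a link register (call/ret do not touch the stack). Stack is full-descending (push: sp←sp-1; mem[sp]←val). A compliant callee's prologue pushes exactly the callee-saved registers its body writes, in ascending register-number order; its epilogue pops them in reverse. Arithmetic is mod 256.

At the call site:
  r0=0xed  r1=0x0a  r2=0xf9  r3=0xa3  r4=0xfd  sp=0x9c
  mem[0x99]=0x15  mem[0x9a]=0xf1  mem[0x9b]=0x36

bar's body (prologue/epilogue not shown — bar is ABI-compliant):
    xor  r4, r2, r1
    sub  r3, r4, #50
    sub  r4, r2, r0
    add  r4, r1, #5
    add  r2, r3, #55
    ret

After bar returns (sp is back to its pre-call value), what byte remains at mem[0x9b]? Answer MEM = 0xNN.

prologue: push r2 -> mem[0x9b]=0xf9, sp=0x9b
body[0] xor  r4, r2, r1 -> r4=0xf3
body[1] sub  r3, r4, #50 -> r3=0xc1
body[2] sub  r4, r2, r0 -> r4=0x0c
body[3] add  r4, r1, #5 -> r4=0x0f
body[4] add  r2, r3, #55 -> r2=0xf8
epilogue: pop r2=0xf9, sp=0x9c
prologue pushed ['r2'] at ['0x9b']

MEM = 0xf9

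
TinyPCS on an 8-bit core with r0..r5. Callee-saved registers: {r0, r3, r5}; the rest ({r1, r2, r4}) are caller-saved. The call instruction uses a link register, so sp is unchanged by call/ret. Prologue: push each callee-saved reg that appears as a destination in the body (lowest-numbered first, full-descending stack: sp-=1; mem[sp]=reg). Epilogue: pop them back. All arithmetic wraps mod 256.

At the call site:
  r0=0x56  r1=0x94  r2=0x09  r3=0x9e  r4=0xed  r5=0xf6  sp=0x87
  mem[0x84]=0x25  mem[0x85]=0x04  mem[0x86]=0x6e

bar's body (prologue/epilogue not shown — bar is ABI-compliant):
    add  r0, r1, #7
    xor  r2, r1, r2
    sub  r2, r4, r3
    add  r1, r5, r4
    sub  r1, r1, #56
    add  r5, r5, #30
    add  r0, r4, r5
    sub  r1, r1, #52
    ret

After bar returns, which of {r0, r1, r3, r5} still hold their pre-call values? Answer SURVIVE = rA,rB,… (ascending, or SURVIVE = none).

prologue: push r0 -> mem[0x86]=0x56, sp=0x86
prologue: push r5 -> mem[0x85]=0xf6, sp=0x85
body[0] add  r0, r1, #7 -> r0=0x9b
body[1] xor  r2, r1, r2 -> r2=0x9d
body[2] sub  r2, r4, r3 -> r2=0x4f
body[3] add  r1, r5, r4 -> r1=0xe3
body[4] sub  r1, r1, #56 -> r1=0xab
body[5] add  r5, r5, #30 -> r5=0x14
body[6] add  r0, r4, r5 -> r0=0x01
body[7] sub  r1, r1, #52 -> r1=0x77
epilogue: pop r5=0xf6, sp=0x86
epilogue: pop r0=0x56, sp=0x87
r0: callee-saved, written=True
r1: caller-saved, written=True
r3: callee-saved, written=False
r5: callee-saved, written=True

SURVIVE = r0,r3,r5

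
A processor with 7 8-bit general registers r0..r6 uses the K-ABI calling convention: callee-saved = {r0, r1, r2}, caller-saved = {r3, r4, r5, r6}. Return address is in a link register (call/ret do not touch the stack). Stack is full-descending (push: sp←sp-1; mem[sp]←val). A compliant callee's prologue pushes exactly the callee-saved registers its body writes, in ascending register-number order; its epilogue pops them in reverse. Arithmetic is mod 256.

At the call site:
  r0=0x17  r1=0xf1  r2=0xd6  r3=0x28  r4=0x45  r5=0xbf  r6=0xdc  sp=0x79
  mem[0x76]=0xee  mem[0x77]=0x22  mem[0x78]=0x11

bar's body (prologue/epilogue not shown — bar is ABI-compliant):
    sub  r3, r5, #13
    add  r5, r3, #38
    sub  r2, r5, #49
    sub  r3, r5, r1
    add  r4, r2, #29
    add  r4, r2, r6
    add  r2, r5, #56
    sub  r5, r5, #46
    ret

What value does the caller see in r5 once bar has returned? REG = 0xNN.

REG = 0xaa

prologue: push r2 → mem[0x78]=0xd6, sp=0x78
body[0] sub  r3, r5, #13 → r3=0xb2
body[1] add  r5, r3, #38 → r5=0xd8
body[2] sub  r2, r5, #49 → r2=0xa7
body[3] sub  r3, r5, r1 → r3=0xe7
body[4] add  r4, r2, #29 → r4=0xc4
body[5] add  r4, r2, r6 → r4=0x83
body[6] add  r2, r5, #56 → r2=0x10
body[7] sub  r5, r5, #46 → r5=0xaa
epilogue: pop r2=0xd6, sp=0x79
r5 is caller-saved → body value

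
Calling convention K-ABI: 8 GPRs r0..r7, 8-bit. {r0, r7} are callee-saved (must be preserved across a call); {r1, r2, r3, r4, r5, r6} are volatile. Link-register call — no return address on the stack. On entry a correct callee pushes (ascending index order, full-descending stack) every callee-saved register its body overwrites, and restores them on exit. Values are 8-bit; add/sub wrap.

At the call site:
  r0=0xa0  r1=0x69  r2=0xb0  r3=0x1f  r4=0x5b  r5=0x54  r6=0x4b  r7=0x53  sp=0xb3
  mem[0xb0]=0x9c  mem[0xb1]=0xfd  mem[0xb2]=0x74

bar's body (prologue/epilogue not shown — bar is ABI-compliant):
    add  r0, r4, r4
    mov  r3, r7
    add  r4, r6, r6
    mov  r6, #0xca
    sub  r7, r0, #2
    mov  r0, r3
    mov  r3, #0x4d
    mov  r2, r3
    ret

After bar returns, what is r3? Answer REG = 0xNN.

prologue: push r0 → mem[0xb2]=0xa0, sp=0xb2
prologue: push r7 → mem[0xb1]=0x53, sp=0xb1
body[0] add  r0, r4, r4 → r0=0xb6
body[1] mov  r3, r7 → r3=0x53
body[2] add  r4, r6, r6 → r4=0x96
body[3] mov  r6, #0xca → r6=0xca
body[4] sub  r7, r0, #2 → r7=0xb4
body[5] mov  r0, r3 → r0=0x53
body[6] mov  r3, #0x4d → r3=0x4d
body[7] mov  r2, r3 → r2=0x4d
epilogue: pop r7=0x53, sp=0xb2
epilogue: pop r0=0xa0, sp=0xb3
r3 is caller-saved → body value

REG = 0x4d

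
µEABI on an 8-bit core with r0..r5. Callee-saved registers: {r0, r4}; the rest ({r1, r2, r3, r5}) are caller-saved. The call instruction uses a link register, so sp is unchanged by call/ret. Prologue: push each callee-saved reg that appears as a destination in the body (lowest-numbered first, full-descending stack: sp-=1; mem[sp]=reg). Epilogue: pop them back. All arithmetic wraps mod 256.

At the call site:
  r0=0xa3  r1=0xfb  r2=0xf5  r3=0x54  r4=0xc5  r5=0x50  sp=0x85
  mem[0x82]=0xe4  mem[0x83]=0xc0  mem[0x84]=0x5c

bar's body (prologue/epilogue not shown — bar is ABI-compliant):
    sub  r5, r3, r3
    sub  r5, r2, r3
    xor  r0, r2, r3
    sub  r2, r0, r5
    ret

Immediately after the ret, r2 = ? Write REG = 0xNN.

prologue: push r0 -> mem[0x84]=0xa3, sp=0x84
body[0] sub  r5, r3, r3 -> r5=0x00
body[1] sub  r5, r2, r3 -> r5=0xa1
body[2] xor  r0, r2, r3 -> r0=0xa1
body[3] sub  r2, r0, r5 -> r2=0x00
epilogue: pop r0=0xa3, sp=0x85
r2 is caller-saved -> body value

REG = 0x00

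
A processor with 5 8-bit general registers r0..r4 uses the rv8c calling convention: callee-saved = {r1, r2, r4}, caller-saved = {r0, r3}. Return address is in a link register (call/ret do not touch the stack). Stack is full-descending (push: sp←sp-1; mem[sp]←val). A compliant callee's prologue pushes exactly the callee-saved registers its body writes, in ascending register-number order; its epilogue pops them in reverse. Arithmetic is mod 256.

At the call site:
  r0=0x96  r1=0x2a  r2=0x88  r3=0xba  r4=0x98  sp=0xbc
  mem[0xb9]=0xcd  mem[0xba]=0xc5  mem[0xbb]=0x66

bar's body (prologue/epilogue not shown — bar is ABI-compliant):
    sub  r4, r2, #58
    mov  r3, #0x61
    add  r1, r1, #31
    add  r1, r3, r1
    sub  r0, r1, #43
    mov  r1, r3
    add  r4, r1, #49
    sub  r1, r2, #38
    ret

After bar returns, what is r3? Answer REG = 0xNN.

REG = 0x61

prologue: push r1 → mem[0xbb]=0x2a, sp=0xbb
prologue: push r4 → mem[0xba]=0x98, sp=0xba
body[0] sub  r4, r2, #58 → r4=0x4e
body[1] mov  r3, #0x61 → r3=0x61
body[2] add  r1, r1, #31 → r1=0x49
body[3] add  r1, r3, r1 → r1=0xaa
body[4] sub  r0, r1, #43 → r0=0x7f
body[5] mov  r1, r3 → r1=0x61
body[6] add  r4, r1, #49 → r4=0x92
body[7] sub  r1, r2, #38 → r1=0x62
epilogue: pop r4=0x98, sp=0xbb
epilogue: pop r1=0x2a, sp=0xbc
r3 is caller-saved → body value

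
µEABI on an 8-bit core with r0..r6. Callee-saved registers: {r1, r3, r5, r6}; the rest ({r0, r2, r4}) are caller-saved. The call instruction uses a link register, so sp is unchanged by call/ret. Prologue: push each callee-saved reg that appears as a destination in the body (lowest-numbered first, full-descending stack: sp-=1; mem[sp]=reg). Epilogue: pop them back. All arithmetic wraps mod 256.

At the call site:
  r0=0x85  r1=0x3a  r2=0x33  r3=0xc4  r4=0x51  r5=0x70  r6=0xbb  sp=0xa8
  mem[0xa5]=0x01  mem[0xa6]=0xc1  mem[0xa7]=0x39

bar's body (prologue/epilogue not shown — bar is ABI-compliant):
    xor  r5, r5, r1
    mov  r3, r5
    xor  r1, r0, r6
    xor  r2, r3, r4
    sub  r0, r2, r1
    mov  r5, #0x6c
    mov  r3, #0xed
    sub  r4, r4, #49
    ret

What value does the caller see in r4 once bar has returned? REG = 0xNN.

prologue: push r1 → mem[0xa7]=0x3a, sp=0xa7
prologue: push r3 → mem[0xa6]=0xc4, sp=0xa6
prologue: push r5 → mem[0xa5]=0x70, sp=0xa5
body[0] xor  r5, r5, r1 → r5=0x4a
body[1] mov  r3, r5 → r3=0x4a
body[2] xor  r1, r0, r6 → r1=0x3e
body[3] xor  r2, r3, r4 → r2=0x1b
body[4] sub  r0, r2, r1 → r0=0xdd
body[5] mov  r5, #0x6c → r5=0x6c
body[6] mov  r3, #0xed → r3=0xed
body[7] sub  r4, r4, #49 → r4=0x20
epilogue: pop r5=0x70, sp=0xa6
epilogue: pop r3=0xc4, sp=0xa7
epilogue: pop r1=0x3a, sp=0xa8
r4 is caller-saved → body value

REG = 0x20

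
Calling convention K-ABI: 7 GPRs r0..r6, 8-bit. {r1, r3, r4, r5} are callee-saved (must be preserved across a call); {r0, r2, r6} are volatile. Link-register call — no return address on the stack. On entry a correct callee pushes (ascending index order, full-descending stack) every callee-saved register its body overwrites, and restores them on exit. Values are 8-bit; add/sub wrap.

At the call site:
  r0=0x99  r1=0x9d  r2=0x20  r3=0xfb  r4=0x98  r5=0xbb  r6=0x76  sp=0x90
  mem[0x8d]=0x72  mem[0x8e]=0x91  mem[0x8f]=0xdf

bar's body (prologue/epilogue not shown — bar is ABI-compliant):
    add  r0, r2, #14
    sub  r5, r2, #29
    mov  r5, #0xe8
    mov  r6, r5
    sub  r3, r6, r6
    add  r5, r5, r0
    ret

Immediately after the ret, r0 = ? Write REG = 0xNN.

prologue: push r3 → mem[0x8f]=0xfb, sp=0x8f
prologue: push r5 → mem[0x8e]=0xbb, sp=0x8e
body[0] add  r0, r2, #14 → r0=0x2e
body[1] sub  r5, r2, #29 → r5=0x03
body[2] mov  r5, #0xe8 → r5=0xe8
body[3] mov  r6, r5 → r6=0xe8
body[4] sub  r3, r6, r6 → r3=0x00
body[5] add  r5, r5, r0 → r5=0x16
epilogue: pop r5=0xbb, sp=0x8f
epilogue: pop r3=0xfb, sp=0x90
r0 is caller-saved → body value

REG = 0x2e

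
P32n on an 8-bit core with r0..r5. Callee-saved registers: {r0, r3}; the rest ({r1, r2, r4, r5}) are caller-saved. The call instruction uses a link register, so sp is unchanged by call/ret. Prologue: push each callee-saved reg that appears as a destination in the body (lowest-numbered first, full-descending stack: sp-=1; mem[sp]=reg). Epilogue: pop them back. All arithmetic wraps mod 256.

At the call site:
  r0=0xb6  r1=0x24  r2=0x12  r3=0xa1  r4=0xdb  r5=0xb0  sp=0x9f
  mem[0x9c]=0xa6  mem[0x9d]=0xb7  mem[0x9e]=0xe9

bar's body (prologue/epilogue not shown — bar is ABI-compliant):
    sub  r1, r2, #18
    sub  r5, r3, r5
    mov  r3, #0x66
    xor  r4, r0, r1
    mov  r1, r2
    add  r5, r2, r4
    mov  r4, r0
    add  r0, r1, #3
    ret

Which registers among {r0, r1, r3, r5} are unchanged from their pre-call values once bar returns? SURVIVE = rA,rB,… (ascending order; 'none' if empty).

SURVIVE = r0,r3

prologue: push r0 -> mem[0x9e]=0xb6, sp=0x9e
prologue: push r3 -> mem[0x9d]=0xa1, sp=0x9d
body[0] sub  r1, r2, #18 -> r1=0x00
body[1] sub  r5, r3, r5 -> r5=0xf1
body[2] mov  r3, #0x66 -> r3=0x66
body[3] xor  r4, r0, r1 -> r4=0xb6
body[4] mov  r1, r2 -> r1=0x12
body[5] add  r5, r2, r4 -> r5=0xc8
body[6] mov  r4, r0 -> r4=0xb6
body[7] add  r0, r1, #3 -> r0=0x15
epilogue: pop r3=0xa1, sp=0x9e
epilogue: pop r0=0xb6, sp=0x9f
r0: callee-saved, written=True
r1: caller-saved, written=True
r3: callee-saved, written=True
r5: caller-saved, written=True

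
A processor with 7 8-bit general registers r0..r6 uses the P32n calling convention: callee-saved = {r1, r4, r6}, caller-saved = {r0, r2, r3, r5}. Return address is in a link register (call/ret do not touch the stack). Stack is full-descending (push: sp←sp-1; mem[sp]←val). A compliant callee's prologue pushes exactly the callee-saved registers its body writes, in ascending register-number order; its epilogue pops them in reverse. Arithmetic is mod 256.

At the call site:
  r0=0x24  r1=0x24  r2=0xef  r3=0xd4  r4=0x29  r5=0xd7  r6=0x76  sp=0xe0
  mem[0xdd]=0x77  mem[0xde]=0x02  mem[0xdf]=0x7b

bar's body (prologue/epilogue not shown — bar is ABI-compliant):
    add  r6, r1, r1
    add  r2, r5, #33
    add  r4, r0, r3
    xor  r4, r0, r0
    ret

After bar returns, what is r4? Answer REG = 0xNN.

REG = 0x29

prologue: push r4 → mem[0xdf]=0x29, sp=0xdf
prologue: push r6 → mem[0xde]=0x76, sp=0xde
body[0] add  r6, r1, r1 → r6=0x48
body[1] add  r2, r5, #33 → r2=0xf8
body[2] add  r4, r0, r3 → r4=0xf8
body[3] xor  r4, r0, r0 → r4=0x00
epilogue: pop r6=0x76, sp=0xdf
epilogue: pop r4=0x29, sp=0xe0
r4 is callee-saved → restored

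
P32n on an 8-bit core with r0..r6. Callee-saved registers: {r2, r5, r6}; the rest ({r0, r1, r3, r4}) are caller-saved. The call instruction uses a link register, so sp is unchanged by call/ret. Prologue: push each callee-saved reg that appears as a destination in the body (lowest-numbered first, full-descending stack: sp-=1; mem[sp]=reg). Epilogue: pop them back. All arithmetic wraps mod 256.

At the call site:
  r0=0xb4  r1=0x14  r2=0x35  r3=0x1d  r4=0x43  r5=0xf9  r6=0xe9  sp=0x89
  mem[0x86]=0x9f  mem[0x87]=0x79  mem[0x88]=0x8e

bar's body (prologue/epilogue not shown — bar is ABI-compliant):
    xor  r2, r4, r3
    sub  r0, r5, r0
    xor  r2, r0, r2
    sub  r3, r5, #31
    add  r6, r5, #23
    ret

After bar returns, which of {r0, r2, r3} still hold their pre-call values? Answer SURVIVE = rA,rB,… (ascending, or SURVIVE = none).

SURVIVE = r2

prologue: push r2 → mem[0x88]=0x35, sp=0x88
prologue: push r6 → mem[0x87]=0xe9, sp=0x87
body[0] xor  r2, r4, r3 → r2=0x5e
body[1] sub  r0, r5, r0 → r0=0x45
body[2] xor  r2, r0, r2 → r2=0x1b
body[3] sub  r3, r5, #31 → r3=0xda
body[4] add  r6, r5, #23 → r6=0x10
epilogue: pop r6=0xe9, sp=0x88
epilogue: pop r2=0x35, sp=0x89
r0: caller-saved, written=True
r2: callee-saved, written=True
r3: caller-saved, written=True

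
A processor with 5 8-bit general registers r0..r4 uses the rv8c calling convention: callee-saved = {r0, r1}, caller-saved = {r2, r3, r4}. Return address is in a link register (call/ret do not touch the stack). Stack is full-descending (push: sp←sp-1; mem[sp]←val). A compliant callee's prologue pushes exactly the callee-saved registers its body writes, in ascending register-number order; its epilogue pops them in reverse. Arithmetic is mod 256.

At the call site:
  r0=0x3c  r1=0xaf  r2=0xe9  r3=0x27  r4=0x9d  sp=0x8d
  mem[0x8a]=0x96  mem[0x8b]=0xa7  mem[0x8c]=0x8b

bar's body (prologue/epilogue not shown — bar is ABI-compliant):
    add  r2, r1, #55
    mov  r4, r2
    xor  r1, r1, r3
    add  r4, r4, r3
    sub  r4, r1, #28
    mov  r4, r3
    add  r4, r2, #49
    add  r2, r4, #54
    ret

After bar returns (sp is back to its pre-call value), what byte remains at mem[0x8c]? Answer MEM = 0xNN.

prologue: push r1 → mem[0x8c]=0xaf, sp=0x8c
body[0] add  r2, r1, #55 → r2=0xe6
body[1] mov  r4, r2 → r4=0xe6
body[2] xor  r1, r1, r3 → r1=0x88
body[3] add  r4, r4, r3 → r4=0x0d
body[4] sub  r4, r1, #28 → r4=0x6c
body[5] mov  r4, r3 → r4=0x27
body[6] add  r4, r2, #49 → r4=0x17
body[7] add  r2, r4, #54 → r2=0x4d
epilogue: pop r1=0xaf, sp=0x8d
prologue pushed ['r1'] at ['0x8c']

MEM = 0xaf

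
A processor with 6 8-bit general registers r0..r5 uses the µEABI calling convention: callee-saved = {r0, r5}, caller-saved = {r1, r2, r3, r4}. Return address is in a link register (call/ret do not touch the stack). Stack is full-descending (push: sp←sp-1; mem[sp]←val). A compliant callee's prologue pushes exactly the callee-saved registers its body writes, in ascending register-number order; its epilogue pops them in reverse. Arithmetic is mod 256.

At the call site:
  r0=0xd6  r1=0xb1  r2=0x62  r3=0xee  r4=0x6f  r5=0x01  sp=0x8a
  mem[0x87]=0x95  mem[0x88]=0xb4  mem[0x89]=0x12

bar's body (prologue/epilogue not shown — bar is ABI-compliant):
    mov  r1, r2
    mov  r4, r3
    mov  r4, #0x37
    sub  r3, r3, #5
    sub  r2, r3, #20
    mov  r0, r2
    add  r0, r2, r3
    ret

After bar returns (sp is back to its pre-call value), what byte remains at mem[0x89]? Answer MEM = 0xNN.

prologue: push r0 → mem[0x89]=0xd6, sp=0x89
body[0] mov  r1, r2 → r1=0x62
body[1] mov  r4, r3 → r4=0xee
body[2] mov  r4, #0x37 → r4=0x37
body[3] sub  r3, r3, #5 → r3=0xe9
body[4] sub  r2, r3, #20 → r2=0xd5
body[5] mov  r0, r2 → r0=0xd5
body[6] add  r0, r2, r3 → r0=0xbe
epilogue: pop r0=0xd6, sp=0x8a
prologue pushed ['r0'] at ['0x89']

MEM = 0xd6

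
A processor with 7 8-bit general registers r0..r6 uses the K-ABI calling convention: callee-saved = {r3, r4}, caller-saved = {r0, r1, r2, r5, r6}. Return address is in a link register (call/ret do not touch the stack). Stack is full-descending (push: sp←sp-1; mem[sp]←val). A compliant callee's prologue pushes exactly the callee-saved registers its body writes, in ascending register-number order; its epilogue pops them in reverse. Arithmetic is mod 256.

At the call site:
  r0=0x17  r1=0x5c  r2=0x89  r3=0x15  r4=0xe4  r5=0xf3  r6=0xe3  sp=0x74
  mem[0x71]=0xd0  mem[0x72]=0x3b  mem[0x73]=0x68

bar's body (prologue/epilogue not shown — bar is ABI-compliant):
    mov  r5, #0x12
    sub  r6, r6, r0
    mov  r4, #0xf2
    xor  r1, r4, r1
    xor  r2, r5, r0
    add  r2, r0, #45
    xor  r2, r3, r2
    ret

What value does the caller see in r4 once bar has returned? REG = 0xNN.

prologue: push r4 -> mem[0x73]=0xe4, sp=0x73
body[0] mov  r5, #0x12 -> r5=0x12
body[1] sub  r6, r6, r0 -> r6=0xcc
body[2] mov  r4, #0xf2 -> r4=0xf2
body[3] xor  r1, r4, r1 -> r1=0xae
body[4] xor  r2, r5, r0 -> r2=0x05
body[5] add  r2, r0, #45 -> r2=0x44
body[6] xor  r2, r3, r2 -> r2=0x51
epilogue: pop r4=0xe4, sp=0x74
r4 is callee-saved -> restored

REG = 0xe4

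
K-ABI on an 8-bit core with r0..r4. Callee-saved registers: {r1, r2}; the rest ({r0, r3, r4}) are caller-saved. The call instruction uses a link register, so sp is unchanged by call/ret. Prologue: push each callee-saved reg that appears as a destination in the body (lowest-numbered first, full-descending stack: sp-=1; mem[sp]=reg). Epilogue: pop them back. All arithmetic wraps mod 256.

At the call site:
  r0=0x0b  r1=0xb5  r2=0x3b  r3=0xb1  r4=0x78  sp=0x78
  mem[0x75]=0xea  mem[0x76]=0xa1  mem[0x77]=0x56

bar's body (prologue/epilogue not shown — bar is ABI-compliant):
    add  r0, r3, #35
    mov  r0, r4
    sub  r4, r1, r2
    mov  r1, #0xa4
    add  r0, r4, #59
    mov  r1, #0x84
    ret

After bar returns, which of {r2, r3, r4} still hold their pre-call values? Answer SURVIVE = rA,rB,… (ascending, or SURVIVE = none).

prologue: push r1 -> mem[0x77]=0xb5, sp=0x77
body[0] add  r0, r3, #35 -> r0=0xd4
body[1] mov  r0, r4 -> r0=0x78
body[2] sub  r4, r1, r2 -> r4=0x7a
body[3] mov  r1, #0xa4 -> r1=0xa4
body[4] add  r0, r4, #59 -> r0=0xb5
body[5] mov  r1, #0x84 -> r1=0x84
epilogue: pop r1=0xb5, sp=0x78
r2: callee-saved, written=False
r3: caller-saved, written=False
r4: caller-saved, written=True

SURVIVE = r2,r3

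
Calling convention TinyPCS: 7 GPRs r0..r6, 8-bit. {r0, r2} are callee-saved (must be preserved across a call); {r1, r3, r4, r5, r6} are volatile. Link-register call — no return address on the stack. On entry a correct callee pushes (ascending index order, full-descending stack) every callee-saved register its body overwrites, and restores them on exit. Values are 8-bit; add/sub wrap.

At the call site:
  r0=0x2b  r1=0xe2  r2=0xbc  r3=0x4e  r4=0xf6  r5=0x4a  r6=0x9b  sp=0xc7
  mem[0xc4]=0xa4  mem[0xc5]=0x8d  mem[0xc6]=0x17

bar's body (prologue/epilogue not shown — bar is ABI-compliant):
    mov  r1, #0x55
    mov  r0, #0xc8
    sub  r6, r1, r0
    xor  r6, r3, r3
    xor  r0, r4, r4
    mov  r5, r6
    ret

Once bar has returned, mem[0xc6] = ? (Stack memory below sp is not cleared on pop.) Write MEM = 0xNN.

prologue: push r0 → mem[0xc6]=0x2b, sp=0xc6
body[0] mov  r1, #0x55 → r1=0x55
body[1] mov  r0, #0xc8 → r0=0xc8
body[2] sub  r6, r1, r0 → r6=0x8d
body[3] xor  r6, r3, r3 → r6=0x00
body[4] xor  r0, r4, r4 → r0=0x00
body[5] mov  r5, r6 → r5=0x00
epilogue: pop r0=0x2b, sp=0xc7
prologue pushed ['r0'] at ['0xc6']

MEM = 0x2b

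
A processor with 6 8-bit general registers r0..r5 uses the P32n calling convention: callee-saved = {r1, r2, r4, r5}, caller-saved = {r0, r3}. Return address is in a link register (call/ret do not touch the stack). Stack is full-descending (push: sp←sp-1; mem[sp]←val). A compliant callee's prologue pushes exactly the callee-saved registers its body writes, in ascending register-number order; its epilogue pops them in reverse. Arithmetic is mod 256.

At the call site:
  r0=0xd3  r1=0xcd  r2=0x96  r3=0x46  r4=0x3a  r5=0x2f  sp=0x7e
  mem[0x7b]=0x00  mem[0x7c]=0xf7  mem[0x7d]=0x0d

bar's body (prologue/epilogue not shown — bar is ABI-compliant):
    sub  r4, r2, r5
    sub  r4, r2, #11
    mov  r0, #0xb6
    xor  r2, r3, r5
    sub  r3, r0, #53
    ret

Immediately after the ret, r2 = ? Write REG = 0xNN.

REG = 0x96

prologue: push r2 → mem[0x7d]=0x96, sp=0x7d
prologue: push r4 → mem[0x7c]=0x3a, sp=0x7c
body[0] sub  r4, r2, r5 → r4=0x67
body[1] sub  r4, r2, #11 → r4=0x8b
body[2] mov  r0, #0xb6 → r0=0xb6
body[3] xor  r2, r3, r5 → r2=0x69
body[4] sub  r3, r0, #53 → r3=0x81
epilogue: pop r4=0x3a, sp=0x7d
epilogue: pop r2=0x96, sp=0x7e
r2 is callee-saved → restored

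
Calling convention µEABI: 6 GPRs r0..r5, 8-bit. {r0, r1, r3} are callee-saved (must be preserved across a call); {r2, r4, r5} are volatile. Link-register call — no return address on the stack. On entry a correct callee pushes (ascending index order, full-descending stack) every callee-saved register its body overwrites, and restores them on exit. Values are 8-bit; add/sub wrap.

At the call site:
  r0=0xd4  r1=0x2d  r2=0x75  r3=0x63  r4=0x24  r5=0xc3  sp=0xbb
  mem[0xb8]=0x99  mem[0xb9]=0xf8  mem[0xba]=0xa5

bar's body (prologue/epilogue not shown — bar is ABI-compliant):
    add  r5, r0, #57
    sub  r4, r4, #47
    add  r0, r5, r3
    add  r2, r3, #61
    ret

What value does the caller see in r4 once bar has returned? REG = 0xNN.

REG = 0xf5

prologue: push r0 -> mem[0xba]=0xd4, sp=0xba
body[0] add  r5, r0, #57 -> r5=0x0d
body[1] sub  r4, r4, #47 -> r4=0xf5
body[2] add  r0, r5, r3 -> r0=0x70
body[3] add  r2, r3, #61 -> r2=0xa0
epilogue: pop r0=0xd4, sp=0xbb
r4 is caller-saved -> body value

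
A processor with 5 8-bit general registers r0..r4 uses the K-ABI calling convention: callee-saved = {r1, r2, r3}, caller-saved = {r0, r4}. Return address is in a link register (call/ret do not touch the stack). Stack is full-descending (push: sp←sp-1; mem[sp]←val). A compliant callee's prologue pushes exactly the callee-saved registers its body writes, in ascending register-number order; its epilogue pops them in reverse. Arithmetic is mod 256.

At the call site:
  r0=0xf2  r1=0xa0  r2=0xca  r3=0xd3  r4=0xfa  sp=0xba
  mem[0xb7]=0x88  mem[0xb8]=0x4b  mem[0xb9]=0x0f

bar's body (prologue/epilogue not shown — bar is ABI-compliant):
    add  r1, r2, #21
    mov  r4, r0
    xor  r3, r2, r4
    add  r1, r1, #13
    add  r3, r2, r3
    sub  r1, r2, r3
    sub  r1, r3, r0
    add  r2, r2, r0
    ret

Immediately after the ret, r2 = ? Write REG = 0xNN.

REG = 0xca

prologue: push r1 → mem[0xb9]=0xa0, sp=0xb9
prologue: push r2 → mem[0xb8]=0xca, sp=0xb8
prologue: push r3 → mem[0xb7]=0xd3, sp=0xb7
body[0] add  r1, r2, #21 → r1=0xdf
body[1] mov  r4, r0 → r4=0xf2
body[2] xor  r3, r2, r4 → r3=0x38
body[3] add  r1, r1, #13 → r1=0xec
body[4] add  r3, r2, r3 → r3=0x02
body[5] sub  r1, r2, r3 → r1=0xc8
body[6] sub  r1, r3, r0 → r1=0x10
body[7] add  r2, r2, r0 → r2=0xbc
epilogue: pop r3=0xd3, sp=0xb8
epilogue: pop r2=0xca, sp=0xb9
epilogue: pop r1=0xa0, sp=0xba
r2 is callee-saved → restored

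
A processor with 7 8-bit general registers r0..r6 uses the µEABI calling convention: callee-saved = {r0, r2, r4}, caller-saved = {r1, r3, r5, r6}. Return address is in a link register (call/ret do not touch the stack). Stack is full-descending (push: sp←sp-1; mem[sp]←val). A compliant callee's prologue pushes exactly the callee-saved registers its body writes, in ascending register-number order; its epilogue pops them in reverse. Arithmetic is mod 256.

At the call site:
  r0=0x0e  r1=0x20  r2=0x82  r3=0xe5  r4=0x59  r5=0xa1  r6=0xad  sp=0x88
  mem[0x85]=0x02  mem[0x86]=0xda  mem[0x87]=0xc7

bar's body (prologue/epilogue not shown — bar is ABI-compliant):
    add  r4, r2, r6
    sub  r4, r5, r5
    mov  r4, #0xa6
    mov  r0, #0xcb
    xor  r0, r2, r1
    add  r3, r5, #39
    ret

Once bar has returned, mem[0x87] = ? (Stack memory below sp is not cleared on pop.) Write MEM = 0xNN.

prologue: push r0 → mem[0x87]=0x0e, sp=0x87
prologue: push r4 → mem[0x86]=0x59, sp=0x86
body[0] add  r4, r2, r6 → r4=0x2f
body[1] sub  r4, r5, r5 → r4=0x00
body[2] mov  r4, #0xa6 → r4=0xa6
body[3] mov  r0, #0xcb → r0=0xcb
body[4] xor  r0, r2, r1 → r0=0xa2
body[5] add  r3, r5, #39 → r3=0xc8
epilogue: pop r4=0x59, sp=0x87
epilogue: pop r0=0x0e, sp=0x88
prologue pushed ['r0', 'r4'] at ['0x87', '0x86']

MEM = 0x0e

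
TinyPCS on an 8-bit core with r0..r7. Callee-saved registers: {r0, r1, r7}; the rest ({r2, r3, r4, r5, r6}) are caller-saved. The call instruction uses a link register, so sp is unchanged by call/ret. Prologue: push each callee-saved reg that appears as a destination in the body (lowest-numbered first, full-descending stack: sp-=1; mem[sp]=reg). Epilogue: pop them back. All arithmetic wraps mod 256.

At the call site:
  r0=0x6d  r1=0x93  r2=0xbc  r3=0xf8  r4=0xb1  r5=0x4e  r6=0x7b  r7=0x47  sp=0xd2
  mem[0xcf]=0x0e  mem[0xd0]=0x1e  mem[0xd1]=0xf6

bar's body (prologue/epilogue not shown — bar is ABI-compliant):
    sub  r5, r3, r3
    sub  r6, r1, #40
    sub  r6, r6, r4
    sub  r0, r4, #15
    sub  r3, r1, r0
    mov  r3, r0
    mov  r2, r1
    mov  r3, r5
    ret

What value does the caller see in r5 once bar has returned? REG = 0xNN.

REG = 0x00

prologue: push r0 → mem[0xd1]=0x6d, sp=0xd1
body[0] sub  r5, r3, r3 → r5=0x00
body[1] sub  r6, r1, #40 → r6=0x6b
body[2] sub  r6, r6, r4 → r6=0xba
body[3] sub  r0, r4, #15 → r0=0xa2
body[4] sub  r3, r1, r0 → r3=0xf1
body[5] mov  r3, r0 → r3=0xa2
body[6] mov  r2, r1 → r2=0x93
body[7] mov  r3, r5 → r3=0x00
epilogue: pop r0=0x6d, sp=0xd2
r5 is caller-saved → body value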